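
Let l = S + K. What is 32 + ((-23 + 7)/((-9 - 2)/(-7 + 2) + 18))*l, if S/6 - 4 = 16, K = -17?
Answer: -5008/101 ≈ -49.584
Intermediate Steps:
S = 120 (S = 24 + 6*16 = 24 + 96 = 120)
l = 103 (l = 120 - 17 = 103)
32 + ((-23 + 7)/((-9 - 2)/(-7 + 2) + 18))*l = 32 + ((-23 + 7)/((-9 - 2)/(-7 + 2) + 18))*103 = 32 - 16/(-11/(-5) + 18)*103 = 32 - 16/(-11*(-⅕) + 18)*103 = 32 - 16/(11/5 + 18)*103 = 32 - 16/101/5*103 = 32 - 16*5/101*103 = 32 - 80/101*103 = 32 - 8240/101 = -5008/101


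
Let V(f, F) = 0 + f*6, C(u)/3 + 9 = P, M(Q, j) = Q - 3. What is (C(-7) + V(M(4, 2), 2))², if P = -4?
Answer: 1089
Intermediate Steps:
M(Q, j) = -3 + Q
C(u) = -39 (C(u) = -27 + 3*(-4) = -27 - 12 = -39)
V(f, F) = 6*f (V(f, F) = 0 + 6*f = 6*f)
(C(-7) + V(M(4, 2), 2))² = (-39 + 6*(-3 + 4))² = (-39 + 6*1)² = (-39 + 6)² = (-33)² = 1089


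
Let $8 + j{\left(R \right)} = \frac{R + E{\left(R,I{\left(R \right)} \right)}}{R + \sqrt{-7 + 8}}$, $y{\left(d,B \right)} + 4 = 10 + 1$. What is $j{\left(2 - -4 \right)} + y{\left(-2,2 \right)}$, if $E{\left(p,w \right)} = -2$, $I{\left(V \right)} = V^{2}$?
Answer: $- \frac{3}{7} \approx -0.42857$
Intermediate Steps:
$y{\left(d,B \right)} = 7$ ($y{\left(d,B \right)} = -4 + \left(10 + 1\right) = -4 + 11 = 7$)
$j{\left(R \right)} = -8 + \frac{-2 + R}{1 + R}$ ($j{\left(R \right)} = -8 + \frac{R - 2}{R + \sqrt{-7 + 8}} = -8 + \frac{-2 + R}{R + \sqrt{1}} = -8 + \frac{-2 + R}{R + 1} = -8 + \frac{-2 + R}{1 + R}$)
$j{\left(2 - -4 \right)} + y{\left(-2,2 \right)} = \frac{-10 - 7 \left(2 - -4\right)}{1 + \left(2 - -4\right)} + 7 = \frac{-10 - 7 \left(2 + 4\right)}{1 + \left(2 + 4\right)} + 7 = \frac{-10 - 42}{1 + 6} + 7 = \frac{-10 - 42}{7} + 7 = \frac{1}{7} \left(-52\right) + 7 = - \frac{52}{7} + 7 = - \frac{3}{7}$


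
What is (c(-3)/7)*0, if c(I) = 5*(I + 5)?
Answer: 0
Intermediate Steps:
c(I) = 25 + 5*I (c(I) = 5*(5 + I) = 25 + 5*I)
(c(-3)/7)*0 = ((25 + 5*(-3))/7)*0 = ((25 - 15)/7)*0 = ((1/7)*10)*0 = (10/7)*0 = 0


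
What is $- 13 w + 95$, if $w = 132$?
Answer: $-1621$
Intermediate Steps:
$- 13 w + 95 = \left(-13\right) 132 + 95 = -1716 + 95 = -1621$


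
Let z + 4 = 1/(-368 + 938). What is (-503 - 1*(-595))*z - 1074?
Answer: -410924/285 ≈ -1441.8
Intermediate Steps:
z = -2279/570 (z = -4 + 1/(-368 + 938) = -4 + 1/570 = -2279/570 ≈ -3.9982)
(-503 - 1*(-595))*z - 1074 = (-503 - 1*(-595))*(-2279/570) - 1074 = (-503 + 595)*(-2279/570) - 1074 = 92*(-2279/570) - 1074 = -104834/285 - 1074 = -410924/285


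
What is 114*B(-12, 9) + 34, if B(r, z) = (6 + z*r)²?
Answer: 1186090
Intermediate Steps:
B(r, z) = (6 + r*z)²
114*B(-12, 9) + 34 = 114*(6 - 12*9)² + 34 = 114*(6 - 108)² + 34 = 114*(-102)² + 34 = 114*10404 + 34 = 1186056 + 34 = 1186090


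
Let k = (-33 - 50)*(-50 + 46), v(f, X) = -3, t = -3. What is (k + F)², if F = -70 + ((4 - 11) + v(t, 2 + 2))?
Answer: 63504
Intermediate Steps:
k = 332 (k = -83*(-4) = 332)
F = -80 (F = -70 + ((4 - 11) - 3) = -70 + (-7 - 3) = -70 - 10 = -80)
(k + F)² = (332 - 80)² = 252² = 63504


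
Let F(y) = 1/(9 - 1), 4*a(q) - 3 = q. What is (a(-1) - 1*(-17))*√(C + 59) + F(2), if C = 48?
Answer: ⅛ + 35*√107/2 ≈ 181.15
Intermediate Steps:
a(q) = ¾ + q/4
F(y) = ⅛ (F(y) = 1/8 = ⅛)
(a(-1) - 1*(-17))*√(C + 59) + F(2) = ((¾ + (¼)*(-1)) - 1*(-17))*√(48 + 59) + ⅛ = ((¾ - ¼) + 17)*√107 + ⅛ = (½ + 17)*√107 + ⅛ = 35*√107/2 + ⅛ = ⅛ + 35*√107/2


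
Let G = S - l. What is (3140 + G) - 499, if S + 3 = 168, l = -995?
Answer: 3801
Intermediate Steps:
S = 165 (S = -3 + 168 = 165)
G = 1160 (G = 165 - 1*(-995) = 165 + 995 = 1160)
(3140 + G) - 499 = (3140 + 1160) - 499 = 4300 - 499 = 3801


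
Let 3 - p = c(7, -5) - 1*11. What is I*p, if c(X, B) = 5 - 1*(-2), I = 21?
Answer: 147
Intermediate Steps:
c(X, B) = 7 (c(X, B) = 5 + 2 = 7)
p = 7 (p = 3 - (7 - 1*11) = 3 - (7 - 11) = 3 - 1*(-4) = 3 + 4 = 7)
I*p = 21*7 = 147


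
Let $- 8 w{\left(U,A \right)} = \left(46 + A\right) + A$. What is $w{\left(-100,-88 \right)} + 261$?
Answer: $\frac{1109}{4} \approx 277.25$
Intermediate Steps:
$w{\left(U,A \right)} = - \frac{23}{4} - \frac{A}{4}$ ($w{\left(U,A \right)} = - \frac{\left(46 + A\right) + A}{8} = - \frac{46 + 2 A}{8} = - \frac{23}{4} - \frac{A}{4}$)
$w{\left(-100,-88 \right)} + 261 = \left(- \frac{23}{4} - -22\right) + 261 = \left(- \frac{23}{4} + 22\right) + 261 = \frac{65}{4} + 261 = \frac{1109}{4}$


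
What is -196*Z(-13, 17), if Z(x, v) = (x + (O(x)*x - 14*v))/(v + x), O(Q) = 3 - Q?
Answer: 22491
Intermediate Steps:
Z(x, v) = (x - 14*v + x*(3 - x))/(v + x) (Z(x, v) = (x + ((3 - x)*x - 14*v))/(v + x) = (x + (x*(3 - x) - 14*v))/(v + x) = (x + (-14*v + x*(3 - x)))/(v + x) = (x - 14*v + x*(3 - x))/(v + x))
-196*Z(-13, 17) = -196*(-13 - 14*17 - 1*(-13)*(-3 - 13))/(17 - 13) = -196*(-13 - 238 - 1*(-13)*(-16))/4 = -49*(-13 - 238 - 208) = -49*(-459) = -196*(-459/4) = 22491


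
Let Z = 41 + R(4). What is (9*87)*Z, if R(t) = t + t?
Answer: 38367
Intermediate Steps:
R(t) = 2*t
Z = 49 (Z = 41 + 2*4 = 41 + 8 = 49)
(9*87)*Z = (9*87)*49 = 783*49 = 38367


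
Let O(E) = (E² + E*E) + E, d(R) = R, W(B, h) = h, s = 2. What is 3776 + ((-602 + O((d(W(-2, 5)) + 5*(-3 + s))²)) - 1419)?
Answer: 1755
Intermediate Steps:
O(E) = E + 2*E² (O(E) = (E² + E²) + E = 2*E² + E = E + 2*E²)
3776 + ((-602 + O((d(W(-2, 5)) + 5*(-3 + s))²)) - 1419) = 3776 + ((-602 + (5 + 5*(-3 + 2))²*(1 + 2*(5 + 5*(-3 + 2))²)) - 1419) = 3776 + ((-602 + (5 + 5*(-1))²*(1 + 2*(5 + 5*(-1))²)) - 1419) = 3776 + ((-602 + (5 - 5)²*(1 + 2*(5 - 5)²)) - 1419) = 3776 + ((-602 + 0²*(1 + 2*0²)) - 1419) = 3776 + ((-602 + 0*(1 + 2*0)) - 1419) = 3776 + ((-602 + 0*(1 + 0)) - 1419) = 3776 + ((-602 + 0*1) - 1419) = 3776 + ((-602 + 0) - 1419) = 3776 + (-602 - 1419) = 3776 - 2021 = 1755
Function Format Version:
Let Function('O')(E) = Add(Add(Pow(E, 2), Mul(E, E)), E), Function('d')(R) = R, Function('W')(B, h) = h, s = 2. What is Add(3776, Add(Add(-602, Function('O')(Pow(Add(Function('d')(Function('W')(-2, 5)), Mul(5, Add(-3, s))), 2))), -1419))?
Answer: 1755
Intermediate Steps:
Function('O')(E) = Add(E, Mul(2, Pow(E, 2))) (Function('O')(E) = Add(Add(Pow(E, 2), Pow(E, 2)), E) = Add(Mul(2, Pow(E, 2)), E) = Add(E, Mul(2, Pow(E, 2))))
Add(3776, Add(Add(-602, Function('O')(Pow(Add(Function('d')(Function('W')(-2, 5)), Mul(5, Add(-3, s))), 2))), -1419)) = Add(3776, Add(Add(-602, Mul(Pow(Add(5, Mul(5, Add(-3, 2))), 2), Add(1, Mul(2, Pow(Add(5, Mul(5, Add(-3, 2))), 2))))), -1419)) = Add(3776, Add(Add(-602, Mul(Pow(Add(5, Mul(5, -1)), 2), Add(1, Mul(2, Pow(Add(5, Mul(5, -1)), 2))))), -1419)) = Add(3776, Add(Add(-602, Mul(Pow(Add(5, -5), 2), Add(1, Mul(2, Pow(Add(5, -5), 2))))), -1419)) = Add(3776, Add(Add(-602, Mul(Pow(0, 2), Add(1, Mul(2, Pow(0, 2))))), -1419)) = Add(3776, Add(Add(-602, Mul(0, Add(1, Mul(2, 0)))), -1419)) = Add(3776, Add(Add(-602, Mul(0, Add(1, 0))), -1419)) = Add(3776, Add(Add(-602, Mul(0, 1)), -1419)) = Add(3776, Add(Add(-602, 0), -1419)) = Add(3776, Add(-602, -1419)) = Add(3776, -2021) = 1755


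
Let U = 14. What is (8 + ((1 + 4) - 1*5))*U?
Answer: 112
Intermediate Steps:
(8 + ((1 + 4) - 1*5))*U = (8 + ((1 + 4) - 1*5))*14 = (8 + (5 - 5))*14 = (8 + 0)*14 = 8*14 = 112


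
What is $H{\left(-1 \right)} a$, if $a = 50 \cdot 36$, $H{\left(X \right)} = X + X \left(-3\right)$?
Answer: $3600$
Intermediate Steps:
$H{\left(X \right)} = - 2 X$ ($H{\left(X \right)} = X - 3 X = - 2 X$)
$a = 1800$
$H{\left(-1 \right)} a = \left(-2\right) \left(-1\right) 1800 = 2 \cdot 1800 = 3600$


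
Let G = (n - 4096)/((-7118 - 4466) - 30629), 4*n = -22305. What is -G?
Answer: -38689/168852 ≈ -0.22913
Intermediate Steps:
n = -22305/4 (n = (1/4)*(-22305) = -22305/4 ≈ -5576.3)
G = 38689/168852 (G = (-22305/4 - 4096)/((-7118 - 4466) - 30629) = -38689/(4*(-11584 - 30629)) = -38689/4/(-42213) = -38689/4*(-1/42213) = 38689/168852 ≈ 0.22913)
-G = -1*38689/168852 = -38689/168852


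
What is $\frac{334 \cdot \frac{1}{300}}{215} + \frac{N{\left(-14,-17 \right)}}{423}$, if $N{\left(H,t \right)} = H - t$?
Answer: $\frac{18599}{1515750} \approx 0.01227$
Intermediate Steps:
$\frac{334 \cdot \frac{1}{300}}{215} + \frac{N{\left(-14,-17 \right)}}{423} = \frac{334 \cdot \frac{1}{300}}{215} + \frac{-14 - -17}{423} = 334 \cdot \frac{1}{300} \cdot \frac{1}{215} + \left(-14 + 17\right) \frac{1}{423} = \frac{167}{150} \cdot \frac{1}{215} + 3 \cdot \frac{1}{423} = \frac{167}{32250} + \frac{1}{141} = \frac{18599}{1515750}$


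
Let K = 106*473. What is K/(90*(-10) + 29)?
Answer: -50138/871 ≈ -57.564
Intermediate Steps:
K = 50138
K/(90*(-10) + 29) = 50138/(90*(-10) + 29) = 50138/(-900 + 29) = 50138/(-871) = 50138*(-1/871) = -50138/871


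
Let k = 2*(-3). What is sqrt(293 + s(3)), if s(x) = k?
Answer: sqrt(287) ≈ 16.941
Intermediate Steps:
k = -6
s(x) = -6
sqrt(293 + s(3)) = sqrt(293 - 6) = sqrt(287)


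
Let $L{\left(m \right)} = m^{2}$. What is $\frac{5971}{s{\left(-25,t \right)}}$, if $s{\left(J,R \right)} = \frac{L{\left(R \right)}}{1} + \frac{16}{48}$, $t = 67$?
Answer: $\frac{2559}{1924} \approx 1.33$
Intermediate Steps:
$s{\left(J,R \right)} = \frac{1}{3} + R^{2}$ ($s{\left(J,R \right)} = \frac{R^{2}}{1} + \frac{16}{48} = R^{2} \cdot 1 + 16 \cdot \frac{1}{48} = R^{2} + \frac{1}{3} = \frac{1}{3} + R^{2}$)
$\frac{5971}{s{\left(-25,t \right)}} = \frac{5971}{\frac{1}{3} + 67^{2}} = \frac{5971}{\frac{1}{3} + 4489} = \frac{5971}{\frac{13468}{3}} = 5971 \cdot \frac{3}{13468} = \frac{2559}{1924}$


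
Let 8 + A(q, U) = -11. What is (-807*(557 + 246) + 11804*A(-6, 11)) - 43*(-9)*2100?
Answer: -59597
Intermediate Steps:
A(q, U) = -19 (A(q, U) = -8 - 11 = -19)
(-807*(557 + 246) + 11804*A(-6, 11)) - 43*(-9)*2100 = (-807*(557 + 246) + 11804*(-19)) - 43*(-9)*2100 = (-807*803 - 224276) + 387*2100 = (-648021 - 224276) + 812700 = -872297 + 812700 = -59597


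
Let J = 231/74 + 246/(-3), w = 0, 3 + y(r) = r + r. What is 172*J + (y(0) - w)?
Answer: -502093/37 ≈ -13570.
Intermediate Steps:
y(r) = -3 + 2*r (y(r) = -3 + (r + r) = -3 + 2*r)
J = -5837/74 (J = 231*(1/74) + 246*(-⅓) = 231/74 - 82 = -5837/74 ≈ -78.878)
172*J + (y(0) - w) = 172*(-5837/74) + ((-3 + 2*0) - 1*0) = -501982/37 + ((-3 + 0) + 0) = -501982/37 + (-3 + 0) = -501982/37 - 3 = -502093/37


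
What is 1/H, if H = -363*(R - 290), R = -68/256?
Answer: 64/6743451 ≈ 9.4907e-6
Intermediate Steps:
R = -17/64 (R = -68*1/256 = -17/64 ≈ -0.26563)
H = 6743451/64 (H = -363*(-17/64 - 290) = -363*(-18577/64) = 6743451/64 ≈ 1.0537e+5)
1/H = 1/(6743451/64) = 64/6743451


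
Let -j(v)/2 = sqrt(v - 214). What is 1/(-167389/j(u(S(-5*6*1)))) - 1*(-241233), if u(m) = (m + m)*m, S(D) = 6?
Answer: 241233 + 2*I*sqrt(142)/167389 ≈ 2.4123e+5 + 0.00014238*I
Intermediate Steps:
u(m) = 2*m**2 (u(m) = (2*m)*m = 2*m**2)
j(v) = -2*sqrt(-214 + v) (j(v) = -2*sqrt(v - 214) = -2*sqrt(-214 + v))
1/(-167389/j(u(S(-5*6*1)))) - 1*(-241233) = 1/(-167389*(-1/(2*sqrt(-214 + 2*6**2)))) - 1*(-241233) = 1/(-167389*(-1/(2*sqrt(-214 + 2*36)))) + 241233 = 1/(-167389*(-1/(2*sqrt(-214 + 72)))) + 241233 = 1/(-167389*I*sqrt(142)/284) + 241233 = 2*I*sqrt(142)/167389 + 241233 = 241233 + 2*I*sqrt(142)/167389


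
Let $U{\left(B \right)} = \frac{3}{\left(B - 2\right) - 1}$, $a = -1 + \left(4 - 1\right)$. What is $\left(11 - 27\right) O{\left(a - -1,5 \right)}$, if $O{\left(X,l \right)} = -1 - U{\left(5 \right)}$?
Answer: $40$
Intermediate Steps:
$a = 2$ ($a = -1 + 3 = 2$)
$U{\left(B \right)} = \frac{3}{-3 + B}$ ($U{\left(B \right)} = \frac{3}{\left(-2 + B\right) - 1} = \frac{3}{-3 + B}$)
$O{\left(X,l \right)} = - \frac{5}{2}$ ($O{\left(X,l \right)} = -1 - \frac{3}{-3 + 5} = -1 - \frac{3}{2} = - \frac{5}{2}$)
$\left(11 - 27\right) O{\left(a - -1,5 \right)} = \left(11 - 27\right) \left(- \frac{5}{2}\right) = \left(-16\right) \left(- \frac{5}{2}\right) = 40$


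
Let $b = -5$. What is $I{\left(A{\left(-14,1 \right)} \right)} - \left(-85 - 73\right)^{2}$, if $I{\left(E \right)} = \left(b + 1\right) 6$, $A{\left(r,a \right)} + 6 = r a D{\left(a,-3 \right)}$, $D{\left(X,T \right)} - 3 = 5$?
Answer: $-24988$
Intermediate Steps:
$D{\left(X,T \right)} = 8$ ($D{\left(X,T \right)} = 3 + 5 = 8$)
$A{\left(r,a \right)} = -6 + 8 a r$ ($A{\left(r,a \right)} = -6 + r a 8 = -6 + a r 8 = -6 + 8 a r$)
$I{\left(E \right)} = -24$ ($I{\left(E \right)} = \left(-5 + 1\right) 6 = \left(-4\right) 6 = -24$)
$I{\left(A{\left(-14,1 \right)} \right)} - \left(-85 - 73\right)^{2} = -24 - \left(-85 - 73\right)^{2} = -24 - \left(-158\right)^{2} = -24 - 24964 = -24988$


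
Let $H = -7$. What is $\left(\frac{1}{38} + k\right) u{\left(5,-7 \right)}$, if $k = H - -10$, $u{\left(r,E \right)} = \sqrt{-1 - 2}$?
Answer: $\frac{115 i \sqrt{3}}{38} \approx 5.2417 i$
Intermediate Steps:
$u{\left(r,E \right)} = i \sqrt{3}$ ($u{\left(r,E \right)} = \sqrt{-3} = i \sqrt{3}$)
$k = 3$ ($k = -7 - -10 = -7 + 10 = 3$)
$\left(\frac{1}{38} + k\right) u{\left(5,-7 \right)} = \left(\frac{1}{38} + 3\right) i \sqrt{3} = \frac{115 i \sqrt{3}}{38}$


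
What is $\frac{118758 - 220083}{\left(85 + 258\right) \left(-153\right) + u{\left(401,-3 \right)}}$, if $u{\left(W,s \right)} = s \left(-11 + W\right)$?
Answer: $\frac{33775}{17883} \approx 1.8887$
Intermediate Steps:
$\frac{118758 - 220083}{\left(85 + 258\right) \left(-153\right) + u{\left(401,-3 \right)}} = \frac{118758 - 220083}{\left(85 + 258\right) \left(-153\right) - 3 \left(-11 + 401\right)} = - \frac{101325}{343 \left(-153\right) - 1170} = - \frac{101325}{-52479 - 1170} = - \frac{101325}{-53649} = \left(-101325\right) \left(- \frac{1}{53649}\right) = \frac{33775}{17883}$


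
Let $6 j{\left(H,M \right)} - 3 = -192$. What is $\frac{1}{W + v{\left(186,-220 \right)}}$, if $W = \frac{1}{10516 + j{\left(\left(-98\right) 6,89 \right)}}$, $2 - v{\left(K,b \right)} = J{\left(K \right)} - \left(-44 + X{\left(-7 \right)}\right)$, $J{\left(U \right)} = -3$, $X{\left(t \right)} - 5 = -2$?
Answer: $- \frac{20969}{754882} \approx -0.027778$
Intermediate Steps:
$X{\left(t \right)} = 3$ ($X{\left(t \right)} = 5 - 2 = 3$)
$j{\left(H,M \right)} = - \frac{63}{2}$ ($j{\left(H,M \right)} = \frac{1}{2} + \frac{1}{6} \left(-192\right) = \frac{1}{2} - 32 = - \frac{63}{2}$)
$v{\left(K,b \right)} = -36$ ($v{\left(K,b \right)} = 2 - \left(-3 - \left(-44 + 3\right)\right) = 2 - \left(-3 - -41\right) = 2 - \left(-3 + 41\right) = 2 - 38 = -36$)
$W = \frac{2}{20969}$ ($W = \frac{1}{10516 - \frac{63}{2}} = \frac{1}{\frac{20969}{2}} = \frac{2}{20969} \approx 9.5379 \cdot 10^{-5}$)
$\frac{1}{W + v{\left(186,-220 \right)}} = \frac{1}{\frac{2}{20969} - 36} = \frac{1}{- \frac{754882}{20969}} = - \frac{20969}{754882}$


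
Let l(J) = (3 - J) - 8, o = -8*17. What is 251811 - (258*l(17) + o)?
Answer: 257623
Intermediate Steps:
o = -136
l(J) = -5 - J
251811 - (258*l(17) + o) = 251811 - (258*(-5 - 1*17) - 136) = 251811 - (258*(-5 - 17) - 136) = 251811 - (258*(-22) - 136) = 251811 - (-5676 - 136) = 251811 - 1*(-5812) = 251811 + 5812 = 257623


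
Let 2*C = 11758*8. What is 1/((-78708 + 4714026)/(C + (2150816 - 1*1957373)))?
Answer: 240475/4635318 ≈ 0.051879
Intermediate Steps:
C = 47032 (C = (11758*8)/2 = (½)*94064 = 47032)
1/((-78708 + 4714026)/(C + (2150816 - 1*1957373))) = 1/((-78708 + 4714026)/(47032 + (2150816 - 1*1957373))) = 1/(4635318/(47032 + (2150816 - 1957373))) = 1/(4635318/(47032 + 193443)) = 1/(4635318/240475) = 240475/4635318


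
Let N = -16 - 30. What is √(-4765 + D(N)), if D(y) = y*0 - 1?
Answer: I*√4766 ≈ 69.036*I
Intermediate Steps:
N = -46
D(y) = -1 (D(y) = 0 - 1 = -1)
√(-4765 + D(N)) = √(-4765 - 1) = √(-4766) = I*√4766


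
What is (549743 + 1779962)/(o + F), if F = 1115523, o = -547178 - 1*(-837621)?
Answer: 2329705/1405966 ≈ 1.6570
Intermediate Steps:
o = 290443 (o = -547178 + 837621 = 290443)
(549743 + 1779962)/(o + F) = (549743 + 1779962)/(290443 + 1115523) = 2329705/1405966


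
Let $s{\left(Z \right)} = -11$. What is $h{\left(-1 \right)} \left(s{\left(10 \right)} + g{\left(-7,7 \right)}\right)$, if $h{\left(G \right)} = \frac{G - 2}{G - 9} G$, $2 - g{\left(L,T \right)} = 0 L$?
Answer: $\frac{27}{10} \approx 2.7$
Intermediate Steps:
$g{\left(L,T \right)} = 2$ ($g{\left(L,T \right)} = 2 - 0 L = 2 - 0 = 2 + 0 = 2$)
$h{\left(G \right)} = \frac{G \left(-2 + G\right)}{-9 + G}$ ($h{\left(G \right)} = \frac{-2 + G}{-9 + G} G = \frac{G \left(-2 + G\right)}{-9 + G}$)
$h{\left(-1 \right)} \left(s{\left(10 \right)} + g{\left(-7,7 \right)}\right) = - \frac{-2 - 1}{-9 - 1} \left(-11 + 2\right) = \left(-1\right) \frac{1}{-10} \left(-3\right) \left(-9\right) = \left(-1\right) \left(- \frac{1}{10}\right) \left(-3\right) \left(-9\right) = \left(- \frac{3}{10}\right) \left(-9\right) = \frac{27}{10}$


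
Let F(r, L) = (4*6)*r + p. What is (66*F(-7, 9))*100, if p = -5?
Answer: -1141800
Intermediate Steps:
F(r, L) = -5 + 24*r (F(r, L) = (4*6)*r - 5 = 24*r - 5 = -5 + 24*r)
(66*F(-7, 9))*100 = (66*(-5 + 24*(-7)))*100 = (66*(-5 - 168))*100 = (66*(-173))*100 = -11418*100 = -1141800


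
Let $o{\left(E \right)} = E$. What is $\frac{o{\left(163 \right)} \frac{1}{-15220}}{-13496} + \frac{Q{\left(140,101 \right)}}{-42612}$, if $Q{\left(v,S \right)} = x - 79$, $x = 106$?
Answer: $- \frac{461591707}{729407785120} \approx -0.00063283$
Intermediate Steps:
$Q{\left(v,S \right)} = 27$ ($Q{\left(v,S \right)} = 106 - 79 = 27$)
$\frac{o{\left(163 \right)} \frac{1}{-15220}}{-13496} + \frac{Q{\left(140,101 \right)}}{-42612} = \frac{163 \frac{1}{-15220}}{-13496} + \frac{27}{-42612} = 163 \left(- \frac{1}{15220}\right) \left(- \frac{1}{13496}\right) + 27 \left(- \frac{1}{42612}\right) = \left(- \frac{163}{15220}\right) \left(- \frac{1}{13496}\right) - \frac{9}{14204} = \frac{163}{205409120} - \frac{9}{14204} = - \frac{461591707}{729407785120}$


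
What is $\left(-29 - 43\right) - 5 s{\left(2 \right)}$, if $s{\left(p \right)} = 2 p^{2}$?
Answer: $-112$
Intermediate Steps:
$\left(-29 - 43\right) - 5 s{\left(2 \right)} = \left(-29 - 43\right) - 5 \cdot 2 \cdot 2^{2} = -72 - 5 \cdot 2 \cdot 4 = -72 - 40 = -112$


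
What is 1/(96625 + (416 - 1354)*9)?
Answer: 1/88183 ≈ 1.1340e-5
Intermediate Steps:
1/(96625 + (416 - 1354)*9) = 1/(96625 - 938*9) = 1/(96625 - 8442) = 1/88183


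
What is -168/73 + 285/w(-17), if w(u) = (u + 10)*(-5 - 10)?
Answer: 211/511 ≈ 0.41292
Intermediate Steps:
w(u) = -150 - 15*u (w(u) = (10 + u)*(-15) = -150 - 15*u)
-168/73 + 285/w(-17) = -168/73 + 285/(-150 - 15*(-17)) = -168*1/73 + 285/(-150 + 255) = -168/73 + 285/105 = -168/73 + 285*(1/105) = -168/73 + 19/7 = 211/511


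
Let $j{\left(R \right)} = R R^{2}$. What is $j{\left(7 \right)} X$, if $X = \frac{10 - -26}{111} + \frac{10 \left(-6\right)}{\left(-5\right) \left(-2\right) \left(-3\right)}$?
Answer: $\frac{29498}{37} \approx 797.24$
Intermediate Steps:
$j{\left(R \right)} = R^{3}$
$X = \frac{86}{37}$ ($X = \left(10 + 26\right) \frac{1}{111} - \frac{60}{10 \left(-3\right)} = 36 \cdot \frac{1}{111} - \frac{60}{-30} = \frac{12}{37} - -2 = \frac{12}{37} + 2 = \frac{86}{37} \approx 2.3243$)
$j{\left(7 \right)} X = 7^{3} \cdot \frac{86}{37} = 343 \cdot \frac{86}{37} = \frac{29498}{37}$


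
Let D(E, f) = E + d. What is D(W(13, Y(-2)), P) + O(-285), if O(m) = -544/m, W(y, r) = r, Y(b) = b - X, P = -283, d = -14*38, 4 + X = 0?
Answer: -150506/285 ≈ -528.09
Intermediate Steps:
X = -4 (X = -4 + 0 = -4)
d = -532
Y(b) = 4 + b (Y(b) = b - 1*(-4) = b + 4 = 4 + b)
D(E, f) = -532 + E (D(E, f) = E - 532 = -532 + E)
D(W(13, Y(-2)), P) + O(-285) = (-532 + (4 - 2)) - 544/(-285) = (-532 + 2) - 544*(-1/285) = -530 + 544/285 = -150506/285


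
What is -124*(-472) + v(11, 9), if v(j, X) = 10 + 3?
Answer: 58541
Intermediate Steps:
v(j, X) = 13
-124*(-472) + v(11, 9) = -124*(-472) + 13 = 58528 + 13 = 58541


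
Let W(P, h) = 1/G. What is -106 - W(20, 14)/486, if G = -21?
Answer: -1081835/10206 ≈ -106.00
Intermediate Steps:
W(P, h) = -1/21 (W(P, h) = 1/(-21) = -1/21)
-106 - W(20, 14)/486 = -106 - (-1)/(21*486) = -106 - 1*(-1/10206) = -106 + 1/10206 = -1081835/10206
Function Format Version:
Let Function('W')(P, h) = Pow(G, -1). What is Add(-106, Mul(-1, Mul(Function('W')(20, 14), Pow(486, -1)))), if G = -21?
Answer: Rational(-1081835, 10206) ≈ -106.00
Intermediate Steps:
Function('W')(P, h) = Rational(-1, 21) (Function('W')(P, h) = Pow(-21, -1) = Rational(-1, 21))
Add(-106, Mul(-1, Mul(Function('W')(20, 14), Pow(486, -1)))) = Add(-106, Mul(-1, Mul(Rational(-1, 21), Pow(486, -1)))) = Add(-106, Mul(-1, Mul(Rational(-1, 21), Rational(1, 486)))) = Add(-106, Mul(-1, Rational(-1, 10206))) = Add(-106, Rational(1, 10206)) = Rational(-1081835, 10206)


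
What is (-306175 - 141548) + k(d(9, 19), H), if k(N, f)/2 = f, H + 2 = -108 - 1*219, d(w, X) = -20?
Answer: -448381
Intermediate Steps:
H = -329 (H = -2 + (-108 - 1*219) = -2 + (-108 - 219) = -2 - 327 = -329)
k(N, f) = 2*f
(-306175 - 141548) + k(d(9, 19), H) = (-306175 - 141548) + 2*(-329) = -447723 - 658 = -448381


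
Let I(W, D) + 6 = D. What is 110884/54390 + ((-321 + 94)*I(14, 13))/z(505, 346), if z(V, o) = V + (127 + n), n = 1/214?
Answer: -194341768/408677395 ≈ -0.47554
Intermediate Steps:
I(W, D) = -6 + D
n = 1/214 ≈ 0.0046729
z(V, o) = 27179/214 + V (z(V, o) = V + (127 + 1/214) = V + 27179/214 = 27179/214 + V)
110884/54390 + ((-321 + 94)*I(14, 13))/z(505, 346) = 110884/54390 + ((-321 + 94)*(-6 + 13))/(27179/214 + 505) = 110884*(1/54390) + (-227*7)/(135249/214) = 55442/27195 - 1589*214/135249 = 55442/27195 - 340046/135249 = -194341768/408677395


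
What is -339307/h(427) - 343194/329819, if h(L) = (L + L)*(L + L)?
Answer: -7391974913/4909025996 ≈ -1.5058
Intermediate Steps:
h(L) = 4*L² (h(L) = (2*L)*(2*L) = 4*L²)
-339307/h(427) - 343194/329819 = -339307/(4*427²) - 343194/329819 = -339307/(4*182329) - 343194*1/329819 = -339307/729316 - 343194/329819 = -7391974913/4909025996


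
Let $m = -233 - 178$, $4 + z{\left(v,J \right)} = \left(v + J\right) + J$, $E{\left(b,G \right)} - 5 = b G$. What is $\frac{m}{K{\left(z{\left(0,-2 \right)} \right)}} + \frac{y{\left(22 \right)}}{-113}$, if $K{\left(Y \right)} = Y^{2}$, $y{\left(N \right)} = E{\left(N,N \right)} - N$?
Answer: $- \frac{76331}{7232} \approx -10.555$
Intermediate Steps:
$E{\left(b,G \right)} = 5 + G b$ ($E{\left(b,G \right)} = 5 + b G = 5 + G b$)
$z{\left(v,J \right)} = -4 + v + 2 J$ ($z{\left(v,J \right)} = -4 + \left(\left(v + J\right) + J\right) = -4 + \left(\left(J + v\right) + J\right) = -4 + \left(v + 2 J\right) = -4 + v + 2 J$)
$y{\left(N \right)} = 5 + N^{2} - N$ ($y{\left(N \right)} = \left(5 + N N\right) - N = \left(5 + N^{2}\right) - N = 5 + N^{2} - N$)
$m = -411$ ($m = -233 - 178 = -411$)
$\frac{m}{K{\left(z{\left(0,-2 \right)} \right)}} + \frac{y{\left(22 \right)}}{-113} = - \frac{411}{\left(-4 + 0 + 2 \left(-2\right)\right)^{2}} + \frac{5 + 22^{2} - 22}{-113} = - \frac{411}{\left(-4 + 0 - 4\right)^{2}} + \left(5 + 484 - 22\right) \left(- \frac{1}{113}\right) = - \frac{411}{\left(-8\right)^{2}} + 467 \left(- \frac{1}{113}\right) = - \frac{411}{64} - \frac{467}{113} = - \frac{76331}{7232}$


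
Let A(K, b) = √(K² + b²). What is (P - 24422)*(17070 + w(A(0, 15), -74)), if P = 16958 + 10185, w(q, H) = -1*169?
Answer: 45987621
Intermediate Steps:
w(q, H) = -169
P = 27143
(P - 24422)*(17070 + w(A(0, 15), -74)) = (27143 - 24422)*(17070 - 169) = 2721*16901 = 45987621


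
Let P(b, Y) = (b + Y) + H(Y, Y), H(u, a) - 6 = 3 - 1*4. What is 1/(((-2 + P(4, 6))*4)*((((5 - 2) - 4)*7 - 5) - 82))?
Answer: -1/4888 ≈ -0.00020458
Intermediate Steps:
H(u, a) = 5 (H(u, a) = 6 + (3 - 1*4) = 6 + (3 - 4) = 6 - 1 = 5)
P(b, Y) = 5 + Y + b (P(b, Y) = (b + Y) + 5 = (Y + b) + 5 = 5 + Y + b)
1/(((-2 + P(4, 6))*4)*((((5 - 2) - 4)*7 - 5) - 82)) = 1/(((-2 + (5 + 6 + 4))*4)*((((5 - 2) - 4)*7 - 5) - 82)) = 1/(((-2 + 15)*4)*(((3 - 4)*7 - 5) - 82)) = 1/((13*4)*((-1*7 - 5) - 82)) = 1/(52*((-7 - 5) - 82)) = 1/(52*(-12 - 82)) = 1/(52*(-94)) = 1/(-4888) = -1/4888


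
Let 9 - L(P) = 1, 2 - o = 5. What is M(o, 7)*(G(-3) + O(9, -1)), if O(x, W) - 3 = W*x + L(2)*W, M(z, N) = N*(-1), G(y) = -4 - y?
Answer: 105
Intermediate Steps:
o = -3 (o = 2 - 1*5 = 2 - 5 = -3)
L(P) = 8 (L(P) = 9 - 1*1 = 9 - 1 = 8)
M(z, N) = -N
O(x, W) = 3 + 8*W + W*x (O(x, W) = 3 + (W*x + 8*W) = 3 + (8*W + W*x) = 3 + 8*W + W*x)
M(o, 7)*(G(-3) + O(9, -1)) = (-1*7)*((-4 - 1*(-3)) + (3 + 8*(-1) - 1*9)) = -7*((-4 + 3) + (3 - 8 - 9)) = -7*(-1 - 14) = -7*(-15) = 105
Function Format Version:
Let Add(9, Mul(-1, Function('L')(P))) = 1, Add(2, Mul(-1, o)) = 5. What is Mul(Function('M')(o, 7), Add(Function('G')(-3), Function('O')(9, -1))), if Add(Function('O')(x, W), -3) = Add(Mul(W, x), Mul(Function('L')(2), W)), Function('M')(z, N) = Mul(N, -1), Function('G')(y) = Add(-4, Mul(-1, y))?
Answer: 105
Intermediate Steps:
o = -3 (o = Add(2, Mul(-1, 5)) = Add(2, -5) = -3)
Function('L')(P) = 8 (Function('L')(P) = Add(9, Mul(-1, 1)) = Add(9, -1) = 8)
Function('M')(z, N) = Mul(-1, N)
Function('O')(x, W) = Add(3, Mul(8, W), Mul(W, x)) (Function('O')(x, W) = Add(3, Add(Mul(W, x), Mul(8, W))) = Add(3, Add(Mul(8, W), Mul(W, x))) = Add(3, Mul(8, W), Mul(W, x)))
Mul(Function('M')(o, 7), Add(Function('G')(-3), Function('O')(9, -1))) = Mul(Mul(-1, 7), Add(Add(-4, Mul(-1, -3)), Add(3, Mul(8, -1), Mul(-1, 9)))) = Mul(-7, Add(Add(-4, 3), Add(3, -8, -9))) = Mul(-7, Add(-1, -14)) = Mul(-7, -15) = 105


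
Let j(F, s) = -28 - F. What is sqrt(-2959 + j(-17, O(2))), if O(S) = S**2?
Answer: 3*I*sqrt(330) ≈ 54.498*I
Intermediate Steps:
sqrt(-2959 + j(-17, O(2))) = sqrt(-2959 + (-28 - 1*(-17))) = sqrt(-2959 + (-28 + 17)) = sqrt(-2959 - 11) = sqrt(-2970) = 3*I*sqrt(330)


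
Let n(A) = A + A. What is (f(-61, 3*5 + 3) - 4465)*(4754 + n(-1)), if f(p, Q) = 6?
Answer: -21189168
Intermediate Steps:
n(A) = 2*A
(f(-61, 3*5 + 3) - 4465)*(4754 + n(-1)) = (6 - 4465)*(4754 + 2*(-1)) = -4459*(4754 - 2) = -4459*4752 = -21189168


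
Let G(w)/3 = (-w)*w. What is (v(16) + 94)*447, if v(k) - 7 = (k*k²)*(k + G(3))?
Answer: -20094885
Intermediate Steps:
G(w) = -3*w² (G(w) = 3*((-w)*w) = 3*(-w²) = -3*w²)
v(k) = 7 + k³*(-27 + k) (v(k) = 7 + (k*k²)*(k - 3*3²) = 7 + k³*(k - 3*9) = 7 + k³*(k - 27) = 7 + k³*(-27 + k))
(v(16) + 94)*447 = ((7 + 16⁴ - 27*16³) + 94)*447 = ((7 + 65536 - 27*4096) + 94)*447 = ((7 + 65536 - 110592) + 94)*447 = (-45049 + 94)*447 = -44955*447 = -20094885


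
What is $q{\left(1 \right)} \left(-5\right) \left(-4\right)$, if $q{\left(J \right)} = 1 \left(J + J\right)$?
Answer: $40$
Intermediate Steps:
$q{\left(J \right)} = 2 J$ ($q{\left(J \right)} = 1 \cdot 2 J = 2 J$)
$q{\left(1 \right)} \left(-5\right) \left(-4\right) = 2 \cdot 1 \left(-5\right) \left(-4\right) = 2 \left(-5\right) \left(-4\right) = \left(-10\right) \left(-4\right) = 40$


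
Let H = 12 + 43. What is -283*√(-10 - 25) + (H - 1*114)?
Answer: -59 - 283*I*√35 ≈ -59.0 - 1674.3*I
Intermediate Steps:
H = 55
-283*√(-10 - 25) + (H - 1*114) = -283*√(-10 - 25) + (55 - 1*114) = -283*I*√35 + (55 - 114) = -283*I*√35 - 59 = -59 - 283*I*√35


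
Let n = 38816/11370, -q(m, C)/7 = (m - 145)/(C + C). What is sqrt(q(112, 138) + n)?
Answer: sqrt(290705107155)/261510 ≈ 2.0618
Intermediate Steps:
q(m, C) = -7*(-145 + m)/(2*C) (q(m, C) = -7*(m - 145)/(C + C) = -7*(-145 + m)/(2*C))
n = 19408/5685 (n = 38816*(1/11370) = 19408/5685 ≈ 3.4139)
sqrt(q(112, 138) + n) = sqrt((7/2)*(145 - 1*112)/138 + 19408/5685) = sqrt((7/2)*(1/138)*(145 - 112) + 19408/5685) = sqrt((7/2)*(1/138)*33 + 19408/5685) = sqrt(77/92 + 19408/5685) = sqrt(2223281/523020) = sqrt(290705107155)/261510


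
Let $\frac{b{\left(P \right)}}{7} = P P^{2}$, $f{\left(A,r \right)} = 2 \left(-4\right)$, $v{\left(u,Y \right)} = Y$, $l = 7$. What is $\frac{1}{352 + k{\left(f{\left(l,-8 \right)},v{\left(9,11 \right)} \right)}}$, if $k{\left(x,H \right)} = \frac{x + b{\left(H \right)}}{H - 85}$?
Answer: $\frac{74}{16739} \approx 0.0044208$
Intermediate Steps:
$f{\left(A,r \right)} = -8$
$b{\left(P \right)} = 7 P^{3}$ ($b{\left(P \right)} = 7 P P^{2} = 7 P^{3}$)
$k{\left(x,H \right)} = \frac{x + 7 H^{3}}{-85 + H}$ ($k{\left(x,H \right)} = \frac{x + 7 H^{3}}{H - 85} = \frac{x + 7 H^{3}}{-85 + H}$)
$\frac{1}{352 + k{\left(f{\left(l,-8 \right)},v{\left(9,11 \right)} \right)}} = \frac{1}{352 + \frac{-8 + 7 \cdot 11^{3}}{-85 + 11}} = \frac{1}{352 + \frac{-8 + 7 \cdot 1331}{-74}} = \frac{1}{352 - \frac{-8 + 9317}{74}} = \frac{1}{352 - \frac{9309}{74}} = \frac{1}{\frac{16739}{74}} = \frac{74}{16739}$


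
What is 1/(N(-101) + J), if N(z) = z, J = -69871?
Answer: -1/69972 ≈ -1.4291e-5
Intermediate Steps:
1/(N(-101) + J) = 1/(-101 - 69871) = 1/(-69972) = -1/69972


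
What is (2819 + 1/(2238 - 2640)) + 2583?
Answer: 2171603/402 ≈ 5402.0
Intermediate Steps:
(2819 + 1/(2238 - 2640)) + 2583 = (2819 + 1/(-402)) + 2583 = (2819 - 1/402) + 2583 = 1133237/402 + 2583 = 2171603/402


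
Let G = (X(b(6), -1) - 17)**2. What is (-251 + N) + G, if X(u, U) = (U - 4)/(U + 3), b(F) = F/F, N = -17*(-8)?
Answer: 1061/4 ≈ 265.25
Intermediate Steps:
N = 136
b(F) = 1
X(u, U) = (-4 + U)/(3 + U)
G = 1521/4 (G = ((-4 - 1)/(3 - 1) - 17)**2 = (-5/2 - 17)**2 = (-39/2)**2 = 1521/4 ≈ 380.25)
(-251 + N) + G = (-251 + 136) + 1521/4 = -115 + 1521/4 = 1061/4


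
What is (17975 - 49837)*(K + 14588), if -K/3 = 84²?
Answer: 209651960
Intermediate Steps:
K = -21168 (K = -3*84² = -3*7056 = -21168)
(17975 - 49837)*(K + 14588) = (17975 - 49837)*(-21168 + 14588) = -31862*(-6580) = 209651960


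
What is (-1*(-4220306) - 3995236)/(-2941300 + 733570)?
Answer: -22507/220773 ≈ -0.10195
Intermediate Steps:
(-1*(-4220306) - 3995236)/(-2941300 + 733570) = (4220306 - 3995236)/(-2207730) = 225070*(-1/2207730) = -22507/220773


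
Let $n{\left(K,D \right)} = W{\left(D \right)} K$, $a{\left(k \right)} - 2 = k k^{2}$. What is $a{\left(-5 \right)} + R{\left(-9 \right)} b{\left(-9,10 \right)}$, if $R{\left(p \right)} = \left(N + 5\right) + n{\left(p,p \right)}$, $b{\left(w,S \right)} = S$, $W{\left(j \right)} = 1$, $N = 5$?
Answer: $-113$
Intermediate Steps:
$a{\left(k \right)} = 2 + k^{3}$ ($a{\left(k \right)} = 2 + k k^{2} = 2 + k^{3}$)
$n{\left(K,D \right)} = K$ ($n{\left(K,D \right)} = 1 K = K$)
$R{\left(p \right)} = 10 + p$ ($R{\left(p \right)} = \left(5 + 5\right) + p = 10 + p$)
$a{\left(-5 \right)} + R{\left(-9 \right)} b{\left(-9,10 \right)} = \left(2 + \left(-5\right)^{3}\right) + \left(10 - 9\right) 10 = \left(2 - 125\right) + 1 \cdot 10 = -123 + 10 = -113$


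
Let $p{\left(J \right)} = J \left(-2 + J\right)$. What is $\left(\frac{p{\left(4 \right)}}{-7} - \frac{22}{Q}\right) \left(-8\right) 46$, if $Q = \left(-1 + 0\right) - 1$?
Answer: $- \frac{25392}{7} \approx -3627.4$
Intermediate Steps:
$Q = -2$ ($Q = -1 - 1 = -2$)
$\left(\frac{p{\left(4 \right)}}{-7} - \frac{22}{Q}\right) \left(-8\right) 46 = \left(\frac{4 \left(-2 + 4\right)}{-7} - \frac{22}{-2}\right) \left(-8\right) 46 = \left(4 \cdot 2 \left(- \frac{1}{7}\right) - -11\right) \left(-8\right) 46 = \left(8 \left(- \frac{1}{7}\right) + 11\right) \left(-8\right) 46 = \left(- \frac{8}{7} + 11\right) \left(-8\right) 46 = \frac{69}{7} \left(-8\right) 46 = \left(- \frac{552}{7}\right) 46 = - \frac{25392}{7}$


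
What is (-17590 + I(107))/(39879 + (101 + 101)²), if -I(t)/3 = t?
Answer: -17911/80683 ≈ -0.22199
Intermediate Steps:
I(t) = -3*t
(-17590 + I(107))/(39879 + (101 + 101)²) = (-17590 - 3*107)/(39879 + (101 + 101)²) = (-17590 - 321)/(39879 + 202²) = -17911/(39879 + 40804) = -17911/80683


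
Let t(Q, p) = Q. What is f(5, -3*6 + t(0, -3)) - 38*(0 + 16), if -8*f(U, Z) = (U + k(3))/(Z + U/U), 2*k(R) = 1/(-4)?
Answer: -661465/1088 ≈ -607.96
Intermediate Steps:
k(R) = -1/8 (k(R) = (1/2)/(-4) = (1/2)*(-1/4) = -1/8)
f(U, Z) = -(-1/8 + U)/(8*(1 + Z)) (f(U, Z) = -(U - 1/8)/(8*(Z + U/U)) = -(-1/8 + U)/(8*(Z + 1)) = -(-1/8 + U)/(8*(1 + Z)))
f(5, -3*6 + t(0, -3)) - 38*(0 + 16) = (1 - 8*5)/(64*(1 + (-3*6 + 0))) - 38*(0 + 16) = (1 - 40)/(64*(1 + (-18 + 0))) - 38*16 = (1/64)*(-39)/(1 - 18) - 608 = (1/64)*(-39)/(-17) - 608 = (1/64)*(-1/17)*(-39) - 608 = 39/1088 - 608 = -661465/1088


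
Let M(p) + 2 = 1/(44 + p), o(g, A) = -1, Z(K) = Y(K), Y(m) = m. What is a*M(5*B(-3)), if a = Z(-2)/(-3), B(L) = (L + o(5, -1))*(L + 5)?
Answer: -7/6 ≈ -1.1667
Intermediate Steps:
Z(K) = K
B(L) = (-1 + L)*(5 + L) (B(L) = (L - 1)*(L + 5) = (-1 + L)*(5 + L))
M(p) = -2 + 1/(44 + p)
a = ⅔ (a = -2/(-3) = -2*(-⅓) = ⅔ ≈ 0.66667)
a*M(5*B(-3)) = 2*((-87 - 10*(-5 + (-3)² + 4*(-3)))/(44 + 5*(-5 + (-3)² + 4*(-3))))/3 = 2*((-87 - 10*(-5 + 9 - 12))/(44 + 5*(-5 + 9 - 12)))/3 = 2*((-87 - 10*(-8))/(44 + 5*(-8)))/3 = 2*((-87 - 2*(-40))/(44 - 40))/3 = 2*((-87 + 80)/4)/3 = 2*((¼)*(-7))/3 = (⅔)*(-7/4) = -7/6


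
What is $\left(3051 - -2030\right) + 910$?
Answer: $5991$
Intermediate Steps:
$\left(3051 - -2030\right) + 910 = \left(3051 + 2030\right) + 910 = 5081 + 910 = 5991$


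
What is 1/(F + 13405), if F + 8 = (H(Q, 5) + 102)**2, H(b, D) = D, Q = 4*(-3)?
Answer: 1/24846 ≈ 4.0248e-5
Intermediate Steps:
Q = -12
F = 11441 (F = -8 + (5 + 102)**2 = -8 + 107**2 = -8 + 11449 = 11441)
1/(F + 13405) = 1/(11441 + 13405) = 1/24846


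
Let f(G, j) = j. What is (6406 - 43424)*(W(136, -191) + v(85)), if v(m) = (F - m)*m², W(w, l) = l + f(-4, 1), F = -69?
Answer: 41195111120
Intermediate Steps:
W(w, l) = 1 + l (W(w, l) = l + 1 = 1 + l)
v(m) = m²*(-69 - m) (v(m) = (-69 - m)*m² = m²*(-69 - m))
(6406 - 43424)*(W(136, -191) + v(85)) = (6406 - 43424)*((1 - 191) + 85²*(-69 - 1*85)) = -37018*(-190 + 7225*(-69 - 85)) = -37018*(-190 + 7225*(-154)) = -37018*(-190 - 1112650) = -37018*(-1112840) = 41195111120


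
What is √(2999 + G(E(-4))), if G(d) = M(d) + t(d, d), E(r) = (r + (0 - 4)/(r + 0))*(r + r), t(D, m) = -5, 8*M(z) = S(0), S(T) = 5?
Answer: √47914/4 ≈ 54.723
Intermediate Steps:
M(z) = 5/8 (M(z) = (⅛)*5 = 5/8)
E(r) = 2*r*(r - 4/r) (E(r) = (r - 4/r)*(2*r) = 2*r*(r - 4/r))
G(d) = -35/8 (G(d) = 5/8 - 5 = -35/8)
√(2999 + G(E(-4))) = √(2999 - 35/8) = √(23957/8) = √47914/4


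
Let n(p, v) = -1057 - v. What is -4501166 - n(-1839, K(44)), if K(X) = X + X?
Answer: -4500021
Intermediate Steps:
K(X) = 2*X
-4501166 - n(-1839, K(44)) = -4501166 - (-1057 - 2*44) = -4501166 - (-1057 - 1*88) = -4501166 - (-1057 - 88) = -4501166 - 1*(-1145) = -4501166 + 1145 = -4500021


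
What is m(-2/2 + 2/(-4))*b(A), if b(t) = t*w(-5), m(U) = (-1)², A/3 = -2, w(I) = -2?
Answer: 12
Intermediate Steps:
A = -6 (A = 3*(-2) = -6)
m(U) = 1
b(t) = -2*t (b(t) = t*(-2) = -2*t)
m(-2/2 + 2/(-4))*b(A) = 1*(-2*(-6)) = 1*12 = 12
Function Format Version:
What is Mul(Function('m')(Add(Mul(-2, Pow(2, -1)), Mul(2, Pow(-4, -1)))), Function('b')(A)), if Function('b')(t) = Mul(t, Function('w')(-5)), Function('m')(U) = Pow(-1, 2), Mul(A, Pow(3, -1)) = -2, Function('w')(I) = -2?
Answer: 12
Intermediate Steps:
A = -6 (A = Mul(3, -2) = -6)
Function('m')(U) = 1
Function('b')(t) = Mul(-2, t) (Function('b')(t) = Mul(t, -2) = Mul(-2, t))
Mul(Function('m')(Add(Mul(-2, Pow(2, -1)), Mul(2, Pow(-4, -1)))), Function('b')(A)) = Mul(1, Mul(-2, -6)) = Mul(1, 12) = 12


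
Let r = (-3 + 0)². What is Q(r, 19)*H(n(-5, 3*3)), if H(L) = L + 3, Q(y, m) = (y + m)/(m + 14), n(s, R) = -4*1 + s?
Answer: -56/11 ≈ -5.0909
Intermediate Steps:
n(s, R) = -4 + s
r = 9 (r = (-3)² = 9)
Q(y, m) = (m + y)/(14 + m)
H(L) = 3 + L
Q(r, 19)*H(n(-5, 3*3)) = ((19 + 9)/(14 + 19))*(3 + (-4 - 5)) = (28/33)*(3 - 9) = ((1/33)*28)*(-6) = (28/33)*(-6) = -56/11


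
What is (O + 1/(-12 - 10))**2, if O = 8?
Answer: 30625/484 ≈ 63.275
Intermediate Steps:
(O + 1/(-12 - 10))**2 = (8 + 1/(-12 - 10))**2 = (8 + 1/(-22))**2 = (8 - 1/22)**2 = (175/22)**2 = 30625/484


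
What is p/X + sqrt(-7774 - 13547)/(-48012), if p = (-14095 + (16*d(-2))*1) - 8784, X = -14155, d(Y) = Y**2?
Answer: 4563/2831 - I*sqrt(2369)/16004 ≈ 1.6118 - 0.0030413*I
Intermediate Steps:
p = -22815 (p = (-14095 + (16*(-2)**2)*1) - 8784 = (-14095 + (16*4)*1) - 8784 = (-14095 + 64*1) - 8784 = (-14095 + 64) - 8784 = -14031 - 8784 = -22815)
p/X + sqrt(-7774 - 13547)/(-48012) = -22815/(-14155) + sqrt(-7774 - 13547)/(-48012) = -22815*(-1/14155) + sqrt(-21321)*(-1/48012) = 4563/2831 + (3*I*sqrt(2369))*(-1/48012) = 4563/2831 - I*sqrt(2369)/16004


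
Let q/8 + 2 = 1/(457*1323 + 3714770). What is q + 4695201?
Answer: 20280292880493/4319381 ≈ 4.6952e+6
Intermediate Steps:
q = -69110088/4319381 (q = -16 + 8/(457*1323 + 3714770) = -16 + 8/(604611 + 3714770) = -16 + 8/4319381 = -69110088/4319381 ≈ -16.000)
q + 4695201 = -69110088/4319381 + 4695201 = 20280292880493/4319381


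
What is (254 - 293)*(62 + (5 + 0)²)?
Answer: -3393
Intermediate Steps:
(254 - 293)*(62 + (5 + 0)²) = -39*(62 + 5²) = -39*(62 + 25) = -39*87 = -3393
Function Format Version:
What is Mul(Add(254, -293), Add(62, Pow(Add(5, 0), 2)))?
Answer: -3393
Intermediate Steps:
Mul(Add(254, -293), Add(62, Pow(Add(5, 0), 2))) = Mul(-39, Add(62, Pow(5, 2))) = Mul(-39, Add(62, 25)) = Mul(-39, 87) = -3393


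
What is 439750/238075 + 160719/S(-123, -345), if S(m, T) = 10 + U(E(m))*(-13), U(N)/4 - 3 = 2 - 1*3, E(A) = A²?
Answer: -1528873577/895162 ≈ -1707.9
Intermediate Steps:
U(N) = 8 (U(N) = 12 + 4*(2 - 1*3) = 12 + 4*(2 - 3) = 12 + 4*(-1) = 12 - 4 = 8)
S(m, T) = -94 (S(m, T) = 10 + 8*(-13) = 10 - 104 = -94)
439750/238075 + 160719/S(-123, -345) = 439750/238075 + 160719/(-94) = 439750*(1/238075) + 160719*(-1/94) = 17590/9523 - 160719/94 = -1528873577/895162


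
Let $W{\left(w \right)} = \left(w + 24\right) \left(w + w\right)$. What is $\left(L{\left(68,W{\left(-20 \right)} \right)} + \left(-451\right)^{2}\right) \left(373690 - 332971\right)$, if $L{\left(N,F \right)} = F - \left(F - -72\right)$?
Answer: $8279353551$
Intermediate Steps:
$W{\left(w \right)} = 2 w \left(24 + w\right)$ ($W{\left(w \right)} = \left(24 + w\right) 2 w = 2 w \left(24 + w\right)$)
$L{\left(N,F \right)} = -72$ ($L{\left(N,F \right)} = F - \left(F + 72\right) = F - \left(72 + F\right) = -72$)
$\left(L{\left(68,W{\left(-20 \right)} \right)} + \left(-451\right)^{2}\right) \left(373690 - 332971\right) = \left(-72 + \left(-451\right)^{2}\right) \left(373690 - 332971\right) = \left(-72 + 203401\right) 40719 = 203329 \cdot 40719 = 8279353551$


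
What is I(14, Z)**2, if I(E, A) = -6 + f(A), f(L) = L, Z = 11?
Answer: 25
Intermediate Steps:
I(E, A) = -6 + A
I(14, Z)**2 = (-6 + 11)**2 = 5**2 = 25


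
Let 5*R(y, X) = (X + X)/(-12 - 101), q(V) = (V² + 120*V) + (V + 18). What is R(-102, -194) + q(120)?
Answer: 16350358/565 ≈ 28939.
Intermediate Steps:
q(V) = 18 + V² + 121*V (q(V) = (V² + 120*V) + (18 + V) = 18 + V² + 121*V)
R(y, X) = -2*X/565 (R(y, X) = ((X + X)/(-12 - 101))/5 = ((2*X)/(-113))/5 = ((2*X)*(-1/113))/5 = (-2*X/113)/5 = -2*X/565)
R(-102, -194) + q(120) = -2/565*(-194) + (18 + 120² + 121*120) = 388/565 + (18 + 14400 + 14520) = 388/565 + 28938 = 16350358/565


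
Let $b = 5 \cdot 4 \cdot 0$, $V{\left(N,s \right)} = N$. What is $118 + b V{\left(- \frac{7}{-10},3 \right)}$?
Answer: $118$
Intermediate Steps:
$b = 0$ ($b = 20 \cdot 0 = 0$)
$118 + b V{\left(- \frac{7}{-10},3 \right)} = 118 + 0 \left(- \frac{7}{-10}\right) = 118 + 0 \left(\left(-7\right) \left(- \frac{1}{10}\right)\right) = 118 + 0 \cdot \frac{7}{10} = 118 + 0 = 118$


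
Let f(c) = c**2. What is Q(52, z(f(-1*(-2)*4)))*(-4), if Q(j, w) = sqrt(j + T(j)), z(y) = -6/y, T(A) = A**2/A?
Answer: -8*sqrt(26) ≈ -40.792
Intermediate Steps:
T(A) = A
Q(j, w) = sqrt(2)*sqrt(j) (Q(j, w) = sqrt(j + j) = sqrt(2*j) = sqrt(2)*sqrt(j))
Q(52, z(f(-1*(-2)*4)))*(-4) = (sqrt(2)*sqrt(52))*(-4) = (sqrt(2)*(2*sqrt(13)))*(-4) = (2*sqrt(26))*(-4) = -8*sqrt(26)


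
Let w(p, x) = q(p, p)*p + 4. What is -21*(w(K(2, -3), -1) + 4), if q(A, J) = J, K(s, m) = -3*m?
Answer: -1869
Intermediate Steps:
w(p, x) = 4 + p**2 (w(p, x) = p*p + 4 = p**2 + 4 = 4 + p**2)
-21*(w(K(2, -3), -1) + 4) = -21*((4 + (-3*(-3))**2) + 4) = -21*((4 + 9**2) + 4) = -21*((4 + 81) + 4) = -21*(85 + 4) = -21*89 = -1869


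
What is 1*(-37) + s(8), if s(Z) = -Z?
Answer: -45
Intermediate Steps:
1*(-37) + s(8) = 1*(-37) - 1*8 = -37 - 8 = -45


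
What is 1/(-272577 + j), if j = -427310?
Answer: -1/699887 ≈ -1.4288e-6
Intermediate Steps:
1/(-272577 + j) = 1/(-272577 - 427310) = 1/(-699887) = -1/699887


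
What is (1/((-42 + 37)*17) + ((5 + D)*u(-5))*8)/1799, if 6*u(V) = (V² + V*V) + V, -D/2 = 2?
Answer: 5099/152915 ≈ 0.033345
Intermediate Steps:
D = -4 (D = -2*2 = -4)
u(V) = V²/3 + V/6 (u(V) = ((V² + V*V) + V)/6 = ((V² + V²) + V)/6 = (2*V² + V)/6 = (V + 2*V²)/6 = V²/3 + V/6)
(1/((-42 + 37)*17) + ((5 + D)*u(-5))*8)/1799 = (1/((-42 + 37)*17) + ((5 - 4)*((⅙)*(-5)*(1 + 2*(-5))))*8)/1799 = ((1/17)/(-5) + (1*((⅙)*(-5)*(1 - 10)))*8)*(1/1799) = (-⅕*1/17 + (1*((⅙)*(-5)*(-9)))*8)*(1/1799) = (-1/85 + (1*(15/2))*8)*(1/1799) = (-1/85 + (15/2)*8)*(1/1799) = (-1/85 + 60)*(1/1799) = (5099/85)*(1/1799) = 5099/152915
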